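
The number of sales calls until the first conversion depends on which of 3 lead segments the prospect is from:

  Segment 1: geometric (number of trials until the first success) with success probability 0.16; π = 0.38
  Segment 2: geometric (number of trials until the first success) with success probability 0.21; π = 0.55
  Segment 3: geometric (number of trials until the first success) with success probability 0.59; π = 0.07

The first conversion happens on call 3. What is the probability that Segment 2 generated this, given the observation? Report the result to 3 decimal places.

0.591

Posterior ∝ prior × likelihood, so P(k | x) ∝ w_k f_k(x); normalise over all components.
Geometric probabilities:
  f_1 = 0.112896
  f_2 = 0.131061
  f_3 = 0.099179
Prior × likelihood for each component:
  w_1·f_1 = 0.38 × 0.112896 = 0.0429005
  w_2·f_2 = 0.55 × 0.131061 = 0.0720836
  w_3·f_3 = 0.07 × 0.099179 = 0.00694253
Denominator: 0.0429005 + 0.0720836 + 0.00694253 = 0.121927
So the posterior for Segment 2 is 0.0720836 / 0.121927 ≈ 0.591.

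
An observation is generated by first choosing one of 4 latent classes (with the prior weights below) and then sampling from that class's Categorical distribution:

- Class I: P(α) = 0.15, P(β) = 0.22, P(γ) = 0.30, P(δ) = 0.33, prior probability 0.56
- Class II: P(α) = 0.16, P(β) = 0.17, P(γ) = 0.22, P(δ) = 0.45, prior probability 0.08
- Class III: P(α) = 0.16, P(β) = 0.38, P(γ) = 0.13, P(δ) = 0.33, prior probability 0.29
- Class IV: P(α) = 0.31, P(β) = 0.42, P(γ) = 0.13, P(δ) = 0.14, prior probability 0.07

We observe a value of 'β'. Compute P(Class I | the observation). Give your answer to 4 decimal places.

0.4457

By Bayes' theorem, P(k | x) = w_k f_k(x) / Σ_j w_j f_j(x).
Component likelihoods at x = 'β':
  L_I = 0.22
  L_II = 0.17
  L_III = 0.38
  L_IV = 0.42
Unnormalised posteriors:
  w_I·L_I = 0.56 × 0.22 = 0.1232
  w_II·L_II = 0.08 × 0.17 = 0.0136
  w_III·L_III = 0.29 × 0.38 = 0.1102
  w_IV·L_IV = 0.07 × 0.42 = 0.0294
Marginal: 0.1232 + 0.0136 + 0.1102 + 0.0294 = 0.2764
P(Class I | data) = 0.1232 / 0.2764 ≈ 0.4457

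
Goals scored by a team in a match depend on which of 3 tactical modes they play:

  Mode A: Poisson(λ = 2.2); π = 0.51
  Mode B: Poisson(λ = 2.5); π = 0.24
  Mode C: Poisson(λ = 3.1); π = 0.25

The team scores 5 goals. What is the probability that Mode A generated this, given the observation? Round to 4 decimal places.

0.3613

Posterior ∝ prior × likelihood, so P(k | x) ∝ w_k f_k(x); normalise over all components.
Poisson probabilities:
  L_A = 0.0475866
  L_B = 0.0668009
  L_C = 0.107477
Multiply by the mixture weights:
  w_A·L_A = 0.51 × 0.0475866 = 0.0242691
  w_B·L_B = 0.24 × 0.0668009 = 0.0160322
  w_C·L_C = 0.25 × 0.107477 = 0.0268692
Evidence: 0.0242691 + 0.0160322 + 0.0268692 = 0.0671705
P(Mode A | 5 goals) = 0.0242691 / 0.0671705 ≈ 0.3613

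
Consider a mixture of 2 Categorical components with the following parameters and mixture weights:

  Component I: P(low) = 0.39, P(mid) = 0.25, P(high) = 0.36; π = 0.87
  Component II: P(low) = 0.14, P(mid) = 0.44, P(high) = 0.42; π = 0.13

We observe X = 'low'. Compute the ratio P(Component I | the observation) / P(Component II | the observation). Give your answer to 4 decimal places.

18.6429

Only the two components matter; the odds are (π_i f_i(x)) / (π_j f_j(x)).
Categorical probabilities:
  L_I = P(low | comp) = 0.39
  L_II = P(low | comp) = 0.14
Posterior odds = (π_I·L_I) / (π_II·L_II) = (0.87·0.39) / (0.13·0.14) = 0.3393 / 0.0182 ≈ 18.6429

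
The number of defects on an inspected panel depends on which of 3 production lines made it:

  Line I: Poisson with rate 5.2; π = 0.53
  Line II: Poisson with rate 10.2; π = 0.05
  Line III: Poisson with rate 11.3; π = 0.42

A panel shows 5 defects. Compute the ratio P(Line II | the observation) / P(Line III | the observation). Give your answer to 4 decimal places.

0.2143

The posterior odds equal the prior odds times the likelihood ratio: (w_i/w_j)·(f_i(x)/f_j(x)).
Component likelihoods at x = 5 defects:
  f_I = 0.174785
  f_II = 0.0341992
  f_III = 0.0189969
Odds = (0.05/0.42) × (0.0341992/0.0189969) = 0.119048 × 1.80025 ≈ 0.2143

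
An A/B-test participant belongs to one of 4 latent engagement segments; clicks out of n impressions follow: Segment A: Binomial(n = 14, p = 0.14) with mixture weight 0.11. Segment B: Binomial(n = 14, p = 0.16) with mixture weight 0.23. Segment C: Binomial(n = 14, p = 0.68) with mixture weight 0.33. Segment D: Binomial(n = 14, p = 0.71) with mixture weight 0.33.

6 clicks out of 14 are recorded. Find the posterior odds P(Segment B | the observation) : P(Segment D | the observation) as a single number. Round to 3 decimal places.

0.452

Only the two components matter; the odds are (π_i f_i(x)) / (π_j f_j(x)).
Component likelihoods at x = 6 clicks out of 14:
  L_A = 0.00676568
  L_B = 0.0124885
  L_C = 0.0326444
  L_D = 0.0192437
0.00287235 / 0.00635043 ≈ 0.452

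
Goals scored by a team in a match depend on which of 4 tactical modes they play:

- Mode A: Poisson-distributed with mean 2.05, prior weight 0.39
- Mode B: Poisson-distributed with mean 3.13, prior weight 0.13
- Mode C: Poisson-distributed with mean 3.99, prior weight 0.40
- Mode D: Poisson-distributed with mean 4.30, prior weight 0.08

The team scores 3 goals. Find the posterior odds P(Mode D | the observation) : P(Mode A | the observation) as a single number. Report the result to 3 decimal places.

0.200

Only the two components matter; the odds are (π_i f_i(x)) / (π_j f_j(x)).
Poisson probabilities:
  f_A = 0.184845
  f_B = 0.223429
  f_C = 0.195854
  f_D = 0.179799
0.0143839 / 0.0720894 ≈ 0.200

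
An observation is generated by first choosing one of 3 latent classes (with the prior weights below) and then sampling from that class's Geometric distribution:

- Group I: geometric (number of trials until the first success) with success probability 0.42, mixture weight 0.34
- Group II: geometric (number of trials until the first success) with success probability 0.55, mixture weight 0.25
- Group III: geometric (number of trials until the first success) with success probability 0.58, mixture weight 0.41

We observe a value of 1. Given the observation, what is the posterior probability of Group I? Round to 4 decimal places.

0.2756

Apply Bayes' rule: the posterior for each component is proportional to its prior times its likelihood at x.
Evaluate each component's likelihood at the observed value:
  p_I = 0.42·(1−0.42)^0 = 0.42·1 = 0.42
  p_II = 0.55·(1−0.55)^0 = 0.55·1 = 0.55
  p_III = 0.58·(1−0.58)^0 = 0.58·1 = 0.58
Unnormalised posteriors:
  π_I·p_I = 0.34 × 0.42 = 0.1428
  π_II·p_II = 0.25 × 0.55 = 0.1375
  π_III·p_III = 0.41 × 0.58 = 0.2378
Denominator: 0.1428 + 0.1375 + 0.2378 = 0.5181
Responsibility of Group I: 0.1428 / 0.5181 ≈ 0.2756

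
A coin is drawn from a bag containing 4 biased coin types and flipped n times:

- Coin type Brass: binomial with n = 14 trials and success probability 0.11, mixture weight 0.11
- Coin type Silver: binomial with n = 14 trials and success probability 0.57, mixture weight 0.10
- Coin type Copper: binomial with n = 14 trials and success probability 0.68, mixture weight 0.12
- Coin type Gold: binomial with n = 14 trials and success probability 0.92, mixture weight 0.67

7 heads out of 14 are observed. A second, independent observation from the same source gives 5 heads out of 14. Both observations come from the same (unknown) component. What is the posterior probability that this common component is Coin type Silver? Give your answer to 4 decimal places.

The responsibility of component k is π_k f_k(x) divided by Σ_j π_j f_j(x).
Since both observations come from the same component, the likelihood for component k is f_k(x₁)·f_k(x₂).
  f_Brass = [0.000295819] × [0.0112963] = 3.34167e-06
  f_Silver = [0.182369] × [0.0605417] = 0.0110409
  f_Copper = [0.0792792] × [0.0102414] = 0.000811929
  f_Gold = [4.01506e-05] × [1.77098e-07] = 7.11058e-12
Prior × likelihood for each component:
  π_Brass·f_Brass = 0.11 × 3.34167e-06 = 3.67584e-07
  π_Silver·f_Silver = 0.10 × 0.0110409 = 0.00110409
  π_Copper·f_Copper = 0.12 × 0.000811929 = 9.74315e-05
  π_Gold·f_Gold = 0.67 × 7.11058e-12 = 4.76409e-12
Evidence: 3.67584e-07 + 0.00110409 + 9.74315e-05 + 4.76409e-12 = 0.00120189
P(Coin type Silver | data) = 0.00110409 / 0.00120189 ≈ 0.9186

0.9186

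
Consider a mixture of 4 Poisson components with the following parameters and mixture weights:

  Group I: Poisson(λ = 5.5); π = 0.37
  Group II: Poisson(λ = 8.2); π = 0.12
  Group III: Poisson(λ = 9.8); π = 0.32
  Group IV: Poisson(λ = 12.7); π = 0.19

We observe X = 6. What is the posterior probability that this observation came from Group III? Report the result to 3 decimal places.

0.224

Posterior ∝ prior × likelihood, so P(k | x) ∝ P(Z=k) f_k(x); normalise over all components.
Component likelihoods at x = 6:
  L_I = e^(−5.5)·5.5^6/6! = 0.157117
  L_II = e^(−8.2)·8.2^6/6! = 0.115967
  L_III = e^(−9.8)·9.8^6/6! = 0.0682241
  L_IV = e^(−12.7)·12.7^6/6! = 0.0177807
Prior × likelihood for each component:
  P(Z=I)·L_I = 0.37 × 0.157117 = 0.0581334
  P(Z=II)·L_II = 0.12 × 0.115967 = 0.0139161
  P(Z=III)·L_III = 0.32 × 0.0682241 = 0.0218317
  P(Z=IV)·L_IV = 0.19 × 0.0177807 = 0.00337834
Marginal: 0.0581334 + 0.0139161 + 0.0218317 + 0.00337834 = 0.0972595
So the posterior for Group III is 0.0218317 / 0.0972595 ≈ 0.224.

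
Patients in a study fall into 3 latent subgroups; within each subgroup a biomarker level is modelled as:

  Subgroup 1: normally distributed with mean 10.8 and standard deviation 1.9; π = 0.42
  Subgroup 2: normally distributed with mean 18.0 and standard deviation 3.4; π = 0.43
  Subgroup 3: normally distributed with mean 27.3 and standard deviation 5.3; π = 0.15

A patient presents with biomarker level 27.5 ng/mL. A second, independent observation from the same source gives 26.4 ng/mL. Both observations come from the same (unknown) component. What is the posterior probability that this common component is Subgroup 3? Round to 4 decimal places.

0.9933

Apply Bayes' rule: the posterior for each component is proportional to its prior times its likelihood at x.
Since both observations come from the same component, the likelihood for component k is f_k(x₁)·f_k(x₂).
  f_1 = [(1/(1.9·√(2π)))·exp(−(27.5−10.8)²/(2·1.9²)) = 0.209970·exp(-38.62742) = 3.51949e-18] × [4.82687e-16] = 1.69881e-33
  f_2 = [(1/(3.4·√(2π)))·exp(−(27.5−18.0)²/(2·3.4²)) = 0.117336·exp(-3.90355) = 0.0023667] × [0.00554634] = 1.31265e-05
  f_3 = [(1/(5.3·√(2π)))·exp(−(27.5−27.3)²/(2·5.3²)) = 0.075272·exp(-0.00071) = 0.0752186] × [0.0741946] = 0.00558081
Unnormalised posteriors:
  P(Z=1)·f_1 = 0.42 × 1.69881e-33 = 7.135e-34
  P(Z=2)·f_2 = 0.43 × 1.31265e-05 = 5.64439e-06
  P(Z=3)·f_3 = 0.15 × 0.00558081 = 0.000837122
Denominator: 7.135e-34 + 5.64439e-06 + 0.000837122 = 0.000842766
Responsibility of Subgroup 3: 0.000837122 / 0.000842766 ≈ 0.9933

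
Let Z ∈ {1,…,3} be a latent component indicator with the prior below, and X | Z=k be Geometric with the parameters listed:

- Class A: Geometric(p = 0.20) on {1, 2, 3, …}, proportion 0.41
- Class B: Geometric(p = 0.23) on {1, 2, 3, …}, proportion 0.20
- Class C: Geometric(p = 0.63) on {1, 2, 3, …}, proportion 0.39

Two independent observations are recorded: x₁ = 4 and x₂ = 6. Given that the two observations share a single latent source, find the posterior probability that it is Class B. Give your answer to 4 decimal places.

0.3179

Apply Bayes' rule: the posterior for each component is proportional to its prior times its likelihood at x.
Since both observations come from the same component, the likelihood for component k is f_k(x₁)·f_k(x₂).
  L_A = [0.20·(1−0.20)^3 = 0.20·0.512 = 0.1024] × [0.065536] = 0.00671089
  L_B = [0.23·(1−0.23)^3 = 0.23·0.456533 = 0.105003] × [0.062256] = 0.00653704
  L_C = [0.63·(1−0.63)^3 = 0.63·0.050653 = 0.0319114] × [0.00436867] = 0.00013941
Weight by the priors:
  w_A·L_A = 0.41 × 0.00671089 = 0.00275146
  w_B·L_B = 0.20 × 0.00653704 = 0.00130741
  w_C·L_C = 0.39 × 0.00013941 = 5.437e-05
Evidence: 0.00275146 + 0.00130741 + 5.437e-05 = 0.00411324
Responsibility of Class B: 0.00130741 / 0.00411324 ≈ 0.3179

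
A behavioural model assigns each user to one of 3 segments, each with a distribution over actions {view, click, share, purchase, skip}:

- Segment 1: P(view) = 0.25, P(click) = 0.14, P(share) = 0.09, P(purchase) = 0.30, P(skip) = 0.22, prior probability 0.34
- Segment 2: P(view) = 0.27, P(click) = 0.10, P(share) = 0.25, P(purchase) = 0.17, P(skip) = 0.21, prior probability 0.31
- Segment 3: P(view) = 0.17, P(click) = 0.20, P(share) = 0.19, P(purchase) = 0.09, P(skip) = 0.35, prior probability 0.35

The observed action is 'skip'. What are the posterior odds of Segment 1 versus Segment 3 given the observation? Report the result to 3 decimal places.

0.611

Only the two components matter; the odds are (π_i f_i(x)) / (π_j f_j(x)).
Evaluate each component's likelihood at the observed value:
  p_1 = P(skip | comp) = 0.22
  p_2 = P(skip | comp) = 0.21
  p_3 = P(skip | comp) = 0.35
0.0748 / 0.1225 ≈ 0.611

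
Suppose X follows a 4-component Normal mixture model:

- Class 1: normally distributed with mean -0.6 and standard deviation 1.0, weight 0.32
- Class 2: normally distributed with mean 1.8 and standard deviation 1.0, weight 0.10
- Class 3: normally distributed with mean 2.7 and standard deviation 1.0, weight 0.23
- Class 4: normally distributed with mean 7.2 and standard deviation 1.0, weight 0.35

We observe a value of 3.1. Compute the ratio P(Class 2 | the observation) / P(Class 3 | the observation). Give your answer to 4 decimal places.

0.2023

Only the two components matter; the odds are (P(Z=i) f_i(x)) / (P(Z=j) f_j(x)).
Normal densities:
  p_1 = (1/(1.0·√(2π)))·exp(−(3.1−-0.6)²/(2·1.0²)) = 0.398942·exp(-6.84500) = 0.00042478
  p_2 = (1/(1.0·√(2π)))·exp(−(3.1−1.8)²/(2·1.0²)) = 0.398942·exp(-0.84500) = 0.171369
  p_3 = (1/(1.0·√(2π)))·exp(−(3.1−2.7)²/(2·1.0²)) = 0.398942·exp(-0.08000) = 0.36827
  p_4 = (1/(1.0·√(2π)))·exp(−(3.1−7.2)²/(2·1.0²)) = 0.398942·exp(-8.40500) = 8.92617e-05
Posterior odds = (P(Z=2)·p_2) / (P(Z=3)·p_3) = (0.10·0.171369) / (0.23·0.36827) = 0.0171369 / 0.0847021 ≈ 0.2023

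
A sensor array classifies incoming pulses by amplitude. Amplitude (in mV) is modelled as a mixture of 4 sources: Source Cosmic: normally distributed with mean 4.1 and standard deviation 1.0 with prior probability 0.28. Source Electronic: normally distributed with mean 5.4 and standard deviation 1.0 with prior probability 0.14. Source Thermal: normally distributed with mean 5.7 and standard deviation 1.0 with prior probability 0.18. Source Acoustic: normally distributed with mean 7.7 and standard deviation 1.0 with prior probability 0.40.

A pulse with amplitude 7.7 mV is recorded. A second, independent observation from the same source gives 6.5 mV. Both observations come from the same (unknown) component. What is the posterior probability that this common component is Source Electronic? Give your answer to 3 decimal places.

By Bayes' theorem, P(k | x) = π_k f_k(x) / Σ_j π_j f_j(x).
Since both observations come from the same component, the likelihood for component k is f_k(x₁)·f_k(x₂).
  L_Cosmic = [0.000611902] × [0.0223945] = 1.37033e-05
  L_Electronic = [0.028327] × [0.217852] = 0.00617111
  L_Thermal = [0.053991] × [0.289692] = 0.0156407
  L_Acoustic = [0.398942] × [0.194186] = 0.077469
Multiply by the mixture weights:
  π_Cosmic·L_Cosmic = 0.28 × 1.37033e-05 = 3.83691e-06
  π_Electronic·L_Electronic = 0.14 × 0.00617111 = 0.000863955
  π_Thermal·L_Thermal = 0.18 × 0.0156407 = 0.00281533
  π_Acoustic·L_Acoustic = 0.40 × 0.077469 = 0.0309876
Marginal: 3.83691e-06 + 0.000863955 + 0.00281533 + 0.0309876 = 0.0346707
So the posterior for Source Electronic is 0.000863955 / 0.0346707 ≈ 0.025.

0.025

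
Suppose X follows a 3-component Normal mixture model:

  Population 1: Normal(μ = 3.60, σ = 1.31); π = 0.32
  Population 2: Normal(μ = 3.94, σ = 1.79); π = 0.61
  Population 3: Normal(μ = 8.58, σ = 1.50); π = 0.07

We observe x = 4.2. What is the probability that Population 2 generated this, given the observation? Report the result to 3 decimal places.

Posterior ∝ prior × likelihood, so P(k | x) ∝ w_k f_k(x); normalise over all components.
Evaluate each component's likelihood at the observed value:
  p_1 = (1/(1.31·√(2π)))·exp(−(4.2−3.60)²/(2·1.31²)) = 0.304536·exp(-0.10489) = 0.274212
  p_2 = (1/(1.79·√(2π)))·exp(−(4.2−3.94)²/(2·1.79²)) = 0.222873·exp(-0.01055) = 0.220534
  p_3 = (1/(1.50·√(2π)))·exp(−(4.2−8.58)²/(2·1.50²)) = 0.265962·exp(-4.26320) = 0.00374399
Prior × likelihood for each component:
  w_1·p_1 = 0.32 × 0.274212 = 0.0877478
  w_2·p_2 = 0.61 × 0.220534 = 0.134526
  w_3·p_3 = 0.07 × 0.00374399 = 0.000262079
Denominator: 0.0877478 + 0.134526 + 0.000262079 = 0.222536
So the posterior for Population 2 is 0.134526 / 0.222536 ≈ 0.605.

0.605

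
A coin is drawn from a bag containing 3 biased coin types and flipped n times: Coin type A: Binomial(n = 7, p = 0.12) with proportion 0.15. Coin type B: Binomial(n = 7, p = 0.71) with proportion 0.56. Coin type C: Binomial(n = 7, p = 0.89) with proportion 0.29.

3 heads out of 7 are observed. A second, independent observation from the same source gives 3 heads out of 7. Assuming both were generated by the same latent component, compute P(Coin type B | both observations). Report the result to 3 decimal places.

0.956

The responsibility of component k is w_k f_k(x) divided by Σ_j w_j f_j(x).
Since both observations come from the same component, the likelihood for component k is f_k(x₁)·f_k(x₂).
  p_A = [C(7,3)·0.12^3·0.88^4 = 35·0.001728·0.599695 = 0.0362696] × [0.0362696] = 0.00131548
  p_B = [C(7,3)·0.71^3·0.29^4 = 35·0.357911·0.00707281 = 0.0886003] × [0.0886003] = 0.00785001
  p_C = [C(7,3)·0.89^3·0.11^4 = 35·0.704969·0.00014641 = 0.00361251] × [0.00361251] = 1.30502e-05
Multiply by the mixture weights:
  w_A·p_A = 0.15 × 0.00131548 = 0.000197322
  w_B·p_B = 0.56 × 0.00785001 = 0.00439601
  w_C·p_C = 0.29 × 1.30502e-05 = 3.78456e-06
Denominator: 0.000197322 + 0.00439601 + 3.78456e-06 = 0.00459711
P(Coin type B | x₁,x₂) ≈ 0.956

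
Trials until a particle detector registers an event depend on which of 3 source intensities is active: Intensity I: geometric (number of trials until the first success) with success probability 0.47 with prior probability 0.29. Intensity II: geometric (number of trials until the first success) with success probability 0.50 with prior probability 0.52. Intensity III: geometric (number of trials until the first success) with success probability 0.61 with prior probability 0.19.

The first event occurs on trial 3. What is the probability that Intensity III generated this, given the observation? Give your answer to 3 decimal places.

Apply Bayes' rule: the posterior for each component is proportional to its prior times its likelihood at x.
Geometric probabilities:
  p_I = 0.47·(1−0.47)^2 = 0.47·0.2809 = 0.132023
  p_II = 0.50·(1−0.50)^2 = 0.50·0.25 = 0.125
  p_III = 0.61·(1−0.61)^2 = 0.61·0.1521 = 0.092781
Prior × likelihood for each component:
  π_I·p_I = 0.29 × 0.132023 = 0.0382867
  π_II·p_II = 0.52 × 0.125 = 0.065
  π_III·p_III = 0.19 × 0.092781 = 0.0176284
Evidence: 0.0382867 + 0.065 + 0.0176284 = 0.120915
P(Intensity III | the observation) ≈ 0.146

0.146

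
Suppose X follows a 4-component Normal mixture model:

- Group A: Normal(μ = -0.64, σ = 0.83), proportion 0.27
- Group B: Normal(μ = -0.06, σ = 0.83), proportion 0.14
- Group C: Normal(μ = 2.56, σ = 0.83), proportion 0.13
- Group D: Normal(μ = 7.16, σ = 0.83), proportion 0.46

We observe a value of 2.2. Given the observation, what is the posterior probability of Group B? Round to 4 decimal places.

0.0280

Apply Bayes' rule: the posterior for each component is proportional to its prior times its likelihood at x.
Component likelihoods at x = 2.2:
  p_A = 0.00137875
  p_B = 0.0117997
  p_C = 0.437503
  p_D = 8.45658e-09
Prior × likelihood for each component:
  π_A·p_A = 0.27 × 0.00137875 = 0.000372262
  π_B·p_B = 0.14 × 0.0117997 = 0.00165196
  π_C·p_C = 0.13 × 0.437503 = 0.0568754
  π_D·p_D = 0.46 × 8.45658e-09 = 3.89003e-09
Sum: 0.000372262 + 0.00165196 + 0.0568754 + 3.89003e-09 = 0.0588996
P(Group B | x) = 0.00165196 / 0.0588996 ≈ 0.0280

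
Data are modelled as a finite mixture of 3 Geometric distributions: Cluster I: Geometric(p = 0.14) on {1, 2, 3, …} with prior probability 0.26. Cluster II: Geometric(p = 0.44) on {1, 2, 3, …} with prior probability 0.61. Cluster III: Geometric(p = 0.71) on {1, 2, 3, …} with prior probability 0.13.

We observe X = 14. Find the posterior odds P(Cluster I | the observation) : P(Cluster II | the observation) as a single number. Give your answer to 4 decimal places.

Only the two components matter; the odds are (π_i f_i(x)) / (π_j f_j(x)).
Geometric probabilities:
  f_I = 0.0197064
  f_II = 0.000234367
  f_III = 7.28505e-08
0.00512367 / 0.000142964 ≈ 35.8389

35.8389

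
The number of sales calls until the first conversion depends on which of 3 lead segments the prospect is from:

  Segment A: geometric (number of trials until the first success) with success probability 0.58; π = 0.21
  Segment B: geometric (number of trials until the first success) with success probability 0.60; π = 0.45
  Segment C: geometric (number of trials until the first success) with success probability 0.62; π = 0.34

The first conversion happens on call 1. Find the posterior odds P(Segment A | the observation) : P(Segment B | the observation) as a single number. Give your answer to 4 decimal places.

0.4511

Posterior odds = (π_i f_i(x)) / (π_j f_j(x)); the normalising sum cancels.
Evaluate each component's likelihood at the observed value:
  p_A = 0.58·(1−0.58)^0 = 0.58·1 = 0.58
  p_B = 0.60·(1−0.60)^0 = 0.60·1 = 0.6
  p_C = 0.62·(1−0.62)^0 = 0.62·1 = 0.62
Posterior odds = (π_A·p_A) / (π_B·p_B) = (0.21·0.58) / (0.45·0.6) = 0.1218 / 0.27 ≈ 0.4511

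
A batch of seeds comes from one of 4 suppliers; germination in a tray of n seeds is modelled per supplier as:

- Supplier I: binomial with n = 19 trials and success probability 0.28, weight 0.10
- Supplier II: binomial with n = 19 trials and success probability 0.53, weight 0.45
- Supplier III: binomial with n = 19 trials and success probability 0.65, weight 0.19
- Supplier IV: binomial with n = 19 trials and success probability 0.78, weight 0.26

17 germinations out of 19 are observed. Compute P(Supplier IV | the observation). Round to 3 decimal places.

0.914

The responsibility of component k is P(Z=k) f_k(x) divided by Σ_j P(Z=j) f_j(x).
Evaluate each component's likelihood at the observed value:
  p_I = C(19,17)·0.28^17·0.72^2 = 171·3.99656e-10·0.5184 = 3.54281e-08
  p_II = C(19,17)·0.53^17·0.47^2 = 171·2.05442e-05·0.2209 = 0.000776036
  p_III = C(19,17)·0.65^17·0.35^2 = 171·0.000659974·0.1225 = 0.0138248
  p_IV = C(19,17)·0.78^17·0.22^2 = 171·0.0146423·0.0484 = 0.121185
Prior × likelihood for each component:
  P(Z=I)·p_I = 0.10 × 3.54281e-08 = 3.54281e-09
  P(Z=II)·p_II = 0.45 × 0.000776036 = 0.000349216
  P(Z=III)·p_III = 0.19 × 0.0138248 = 0.00262671
  P(Z=IV)·p_IV = 0.26 × 0.121185 = 0.0315082
Denominator: 3.54281e-09 + 0.000349216 + 0.00262671 + 0.0315082 = 0.0344841
So the posterior for Supplier IV is 0.0315082 / 0.0344841 ≈ 0.914.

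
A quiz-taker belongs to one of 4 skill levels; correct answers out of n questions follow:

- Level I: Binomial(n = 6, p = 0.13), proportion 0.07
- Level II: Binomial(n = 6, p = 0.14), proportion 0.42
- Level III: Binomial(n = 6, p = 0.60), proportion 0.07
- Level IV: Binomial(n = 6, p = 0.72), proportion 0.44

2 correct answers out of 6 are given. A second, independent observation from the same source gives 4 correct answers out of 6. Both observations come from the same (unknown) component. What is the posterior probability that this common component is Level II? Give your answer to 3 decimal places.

The responsibility of component k is π_k f_k(x) divided by Σ_j π_j f_j(x).
Since both observations come from the same component, the likelihood for component k is f_k(x₁)·f_k(x₂).
  p_I = [C(6,2)·0.13^2·0.87^4 = 15·0.0169·0.572898 = 0.14523] × [0.00324267] = 0.000470932
  p_II = [C(6,2)·0.14^2·0.86^4 = 15·0.0196·0.547008 = 0.16082] × [0.00426187] = 0.000685396
  p_III = [C(6,2)·0.60^2·0.40^4 = 15·0.36·0.0256 = 0.13824] × [0.31104] = 0.0429982
  p_IV = [C(6,2)·0.72^2·0.28^4 = 15·0.5184·0.00614656 = 0.0477957] × [0.316037] = 0.0151052
Weight by the priors:
  π_I·p_I = 0.07 × 0.000470932 = 3.29652e-05
  π_II·p_II = 0.42 × 0.000685396 = 0.000287866
  π_III·p_III = 0.07 × 0.0429982 = 0.00300987
  π_IV·p_IV = 0.44 × 0.0151052 = 0.00664628
Sum: 3.29652e-05 + 0.000287866 + 0.00300987 + 0.00664628 = 0.00997698
P(Level II | x₁, x₂) = 0.000287866 / 0.00997698 ≈ 0.029

0.029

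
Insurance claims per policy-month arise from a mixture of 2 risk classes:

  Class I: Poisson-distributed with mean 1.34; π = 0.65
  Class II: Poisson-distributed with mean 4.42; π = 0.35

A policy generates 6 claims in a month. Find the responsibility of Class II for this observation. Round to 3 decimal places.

By Bayes' theorem, P(k | x) = w_k f_k(x) / Σ_j w_j f_j(x).
Evaluate each component's likelihood at the observed value:
  f_I = e^(−1.34)·1.34^6/6! = 0.00210543
  f_II = e^(−4.42)·4.42^6/6! = 0.124629
Prior × likelihood for each component:
  w_I·f_I = 0.65 × 0.00210543 = 0.00136853
  w_II·f_II = 0.35 × 0.124629 = 0.0436202
Marginal: 0.00136853 + 0.0436202 = 0.0449887
Responsibility of Class II: 0.0436202 / 0.0449887 ≈ 0.970

0.970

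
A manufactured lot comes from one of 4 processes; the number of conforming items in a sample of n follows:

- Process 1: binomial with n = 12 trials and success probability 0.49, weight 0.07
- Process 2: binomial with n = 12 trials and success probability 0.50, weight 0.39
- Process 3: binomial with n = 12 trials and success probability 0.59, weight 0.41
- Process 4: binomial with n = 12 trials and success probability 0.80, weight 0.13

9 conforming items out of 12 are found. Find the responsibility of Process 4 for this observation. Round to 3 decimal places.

0.282

P(component k | x) = π_k·f_k(x) / marginal(x), where marginal(x) = Σ_j π_j·f_j(x).
Component likelihoods at x = 9 conforming items out of 12:
  p_1 = C(12,9)·0.49^9·0.51^3 = 220·0.00162841·0.132651 = 0.0475224
  p_2 = C(12,9)·0.50^9·0.50^3 = 220·0.00195312·0.125 = 0.0537109
  p_3 = C(12,9)·0.59^9·0.41^3 = 220·0.008663·0.068921 = 0.131354
  p_4 = C(12,9)·0.80^9·0.20^3 = 220·0.134218·0.008 = 0.236223
Prior × likelihood for each component:
  π_1·p_1 = 0.07 × 0.0475224 = 0.00332656
  π_2·p_2 = 0.39 × 0.0537109 = 0.0209473
  π_3·p_3 = 0.41 × 0.131354 = 0.053855
  π_4·p_4 = 0.13 × 0.236223 = 0.030709
Sum: 0.00332656 + 0.0209473 + 0.053855 + 0.030709 = 0.108838
Responsibility of Process 4: 0.030709 / 0.108838 ≈ 0.282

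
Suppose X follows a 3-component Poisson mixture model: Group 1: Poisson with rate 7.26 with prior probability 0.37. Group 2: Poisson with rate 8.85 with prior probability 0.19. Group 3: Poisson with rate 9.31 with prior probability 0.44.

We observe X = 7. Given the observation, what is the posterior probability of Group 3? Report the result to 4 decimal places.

The responsibility of component k is w_k f_k(x) divided by Σ_j w_j f_j(x).
Poisson probabilities:
  f_1 = e^(−7.26)·7.26^7/7! = 0.148302
  f_2 = e^(−8.85)·8.85^7/7! = 0.120967
  f_3 = e^(−9.31)·9.31^7/7! = 0.108877
Prior × likelihood for each component:
  w_1·f_1 = 0.37 × 0.148302 = 0.0548718
  w_2·f_2 = 0.19 × 0.120967 = 0.0229837
  w_3·f_3 = 0.44 × 0.108877 = 0.0479058
Evidence: 0.0548718 + 0.0229837 + 0.0479058 = 0.125761
P(Group 3 | x) = 0.0479058 / 0.125761 ≈ 0.3809

0.3809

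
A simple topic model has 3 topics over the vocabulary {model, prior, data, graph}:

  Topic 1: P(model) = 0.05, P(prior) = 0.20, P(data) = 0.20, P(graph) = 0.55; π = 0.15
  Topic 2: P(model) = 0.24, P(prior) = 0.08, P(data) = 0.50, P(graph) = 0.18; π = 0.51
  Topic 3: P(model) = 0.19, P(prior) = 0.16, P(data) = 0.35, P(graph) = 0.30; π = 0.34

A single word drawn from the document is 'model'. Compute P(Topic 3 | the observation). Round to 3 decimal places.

Posterior ∝ prior × likelihood, so P(k | x) ∝ w_k f_k(x); normalise over all components.
Evaluate each component's likelihood at the observed value:
  f_1 = P(model | comp) = 0.05
  f_2 = P(model | comp) = 0.24
  f_3 = P(model | comp) = 0.19
Multiply by the mixture weights:
  w_1·f_1 = 0.15 × 0.05 = 0.0075
  w_2·f_2 = 0.51 × 0.24 = 0.1224
  w_3·f_3 = 0.34 × 0.19 = 0.0646
Evidence: 0.0075 + 0.1224 + 0.0646 = 0.1945
So the posterior for Topic 3 is 0.0646 / 0.1945 ≈ 0.332.

0.332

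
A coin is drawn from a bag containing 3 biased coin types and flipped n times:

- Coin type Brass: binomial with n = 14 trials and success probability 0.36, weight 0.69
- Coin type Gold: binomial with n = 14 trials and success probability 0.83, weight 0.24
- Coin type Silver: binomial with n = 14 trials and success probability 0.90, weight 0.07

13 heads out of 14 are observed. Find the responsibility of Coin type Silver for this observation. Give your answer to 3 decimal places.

Posterior ∝ prior × likelihood, so P(k | x) ∝ P(Z=k) f_k(x); normalise over all components.
Component likelihoods at x = 13 heads out of 14:
  L_Brass = C(14,13)·0.36^13·0.64^1 = 14·1.70582e-06·0.64 = 1.52841e-05
  L_Gold = C(14,13)·0.83^13·0.17^1 = 14·0.0887187·0.17 = 0.211151
  L_Silver = C(14,13)·0.90^13·0.10^1 = 14·0.254187·0.1 = 0.355861
Unnormalised posteriors:
  P(Z=Brass)·L_Brass = 0.69 × 1.52841e-05 = 1.0546e-05
  P(Z=Gold)·L_Gold = 0.24 × 0.211151 = 0.0506761
  P(Z=Silver)·L_Silver = 0.07 × 0.355861 = 0.0249103
Marginal: 1.0546e-05 + 0.0506761 + 0.0249103 = 0.075597
P(Coin type Silver | the observation) ≈ 0.330

0.330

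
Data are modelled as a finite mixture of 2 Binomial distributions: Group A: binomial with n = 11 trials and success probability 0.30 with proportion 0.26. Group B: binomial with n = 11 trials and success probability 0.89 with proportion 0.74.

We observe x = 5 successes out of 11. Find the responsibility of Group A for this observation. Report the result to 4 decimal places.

0.9902

Apply Bayes' rule: the posterior for each component is proportional to its prior times its likelihood at x.
Binomial probabilities:
  p_A = C(11,5)·0.30^5·0.70^6 = 462·0.00243·0.117649 = 0.13208
  p_B = C(11,5)·0.89^5·0.11^6 = 462·0.558406·1.77156e-06 = 0.000457034
Weight by the priors:
  π_A·p_A = 0.26 × 0.13208 = 0.0343408
  π_B·p_B = 0.74 × 0.000457034 = 0.000338205
Normaliser: 0.0343408 + 0.000338205 = 0.034679
So the posterior for Group A is 0.0343408 / 0.034679 ≈ 0.9902.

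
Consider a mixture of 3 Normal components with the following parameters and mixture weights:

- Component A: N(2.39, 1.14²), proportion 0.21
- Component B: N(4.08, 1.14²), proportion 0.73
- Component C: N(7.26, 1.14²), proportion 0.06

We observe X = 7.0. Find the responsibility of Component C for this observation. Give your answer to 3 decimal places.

0.680

The responsibility of component k is π_k f_k(x) divided by Σ_j π_j f_j(x).
Component likelihoods at x = 7.0:
  p_A = (1/(1.14·√(2π)))·exp(−(7.0−2.39)²/(2·1.14²)) = 0.349949·exp(-8.17640) = 9.84101e-05
  p_B = (1/(1.14·√(2π)))·exp(−(7.0−4.08)²/(2·1.14²)) = 0.349949·exp(-3.28039) = 0.0131628
  p_C = (1/(1.14·√(2π)))·exp(−(7.0−7.26)²/(2·1.14²)) = 0.349949·exp(-0.02601) = 0.340965
Weight by the priors:
  π_A·p_A = 0.21 × 9.84101e-05 = 2.06661e-05
  π_B·p_B = 0.73 × 0.0131628 = 0.00960884
  π_C·p_C = 0.06 × 0.340965 = 0.0204579
Evidence: 2.06661e-05 + 0.00960884 + 0.0204579 = 0.0300874
Responsibility of Component C: 0.0204579 / 0.0300874 ≈ 0.680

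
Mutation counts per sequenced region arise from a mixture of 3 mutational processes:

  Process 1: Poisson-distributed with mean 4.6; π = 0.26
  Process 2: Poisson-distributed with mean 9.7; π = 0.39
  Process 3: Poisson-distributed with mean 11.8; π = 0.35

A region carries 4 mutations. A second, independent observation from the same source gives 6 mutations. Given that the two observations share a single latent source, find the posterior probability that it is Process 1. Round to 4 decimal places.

By Bayes' theorem, P(k | x) = π_k f_k(x) / Σ_j π_j f_j(x).
Since both observations come from the same component, the likelihood for component k is f_k(x₁)·f_k(x₂).
  p_1 = [e^(−4.6)·4.6^4/4! = 0.187528] × [0.13227] = 0.0248042
  p_2 = [e^(−9.7)·9.7^4/4! = 0.0226058] × [0.0708992] = 0.00160273
  p_3 = [e^(−11.8)·11.8^4/4! = 0.00606236] × [0.0281374] = 0.000170579
Weight by the priors:
  π_1·p_1 = 0.26 × 0.0248042 = 0.00644909
  π_2·p_2 = 0.39 × 0.00160273 = 0.000625065
  π_3·p_3 = 0.35 × 0.000170579 = 5.97028e-05
Evidence: 0.00644909 + 0.000625065 + 5.97028e-05 = 0.00713386
Responsibility of Process 1: 0.00644909 / 0.00713386 ≈ 0.9040

0.9040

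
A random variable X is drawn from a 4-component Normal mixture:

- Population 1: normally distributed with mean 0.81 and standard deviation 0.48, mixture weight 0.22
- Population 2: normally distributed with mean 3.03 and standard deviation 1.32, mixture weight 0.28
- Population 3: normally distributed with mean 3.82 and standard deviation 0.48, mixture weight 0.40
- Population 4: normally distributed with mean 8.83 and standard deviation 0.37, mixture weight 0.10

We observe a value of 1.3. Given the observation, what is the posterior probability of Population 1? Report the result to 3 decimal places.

0.752

P(component k | x) = π_k·f_k(x) / marginal(x), where marginal(x) = Σ_j π_j·f_j(x).
Normal densities:
  L_1 = 0.493605
  L_2 = 0.12804
  L_3 = 8.60098e-07
  L_4 = 1.24511e-90
Multiply by the mixture weights:
  π_1·L_1 = 0.22 × 0.493605 = 0.108593
  π_2·L_2 = 0.28 × 0.12804 = 0.0358511
  π_3·L_3 = 0.40 × 8.60098e-07 = 3.44039e-07
  π_4·L_4 = 0.10 × 1.24511e-90 = 1.24511e-91
Normaliser: 0.108593 + 0.0358511 + 3.44039e-07 + 1.24511e-91 = 0.144445
P(Population 1 | data) = 0.108593 / 0.144445 ≈ 0.752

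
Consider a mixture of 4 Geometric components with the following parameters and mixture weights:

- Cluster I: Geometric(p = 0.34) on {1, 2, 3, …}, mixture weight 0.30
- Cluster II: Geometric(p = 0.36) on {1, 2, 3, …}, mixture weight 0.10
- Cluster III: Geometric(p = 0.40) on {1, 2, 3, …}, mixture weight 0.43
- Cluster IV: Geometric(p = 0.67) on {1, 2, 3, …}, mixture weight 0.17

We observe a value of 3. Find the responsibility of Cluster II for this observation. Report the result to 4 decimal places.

0.1105

The responsibility of component k is π_k f_k(x) divided by Σ_j π_j f_j(x).
Component likelihoods at x = 3:
  p_I = 0.34·(1−0.34)^2 = 0.34·0.4356 = 0.148104
  p_II = 0.36·(1−0.36)^2 = 0.36·0.4096 = 0.147456
  p_III = 0.40·(1−0.40)^2 = 0.40·0.36 = 0.144
  p_IV = 0.67·(1−0.67)^2 = 0.67·0.1089 = 0.072963
Prior × likelihood for each component:
  π_I·p_I = 0.30 × 0.148104 = 0.0444312
  π_II·p_II = 0.10 × 0.147456 = 0.0147456
  π_III·p_III = 0.43 × 0.144 = 0.06192
  π_IV·p_IV = 0.17 × 0.072963 = 0.0124037
Marginal: 0.0444312 + 0.0147456 + 0.06192 + 0.0124037 = 0.133501
P(Cluster II | the observation) = 0.0147456 / 0.133501 ≈ 0.1105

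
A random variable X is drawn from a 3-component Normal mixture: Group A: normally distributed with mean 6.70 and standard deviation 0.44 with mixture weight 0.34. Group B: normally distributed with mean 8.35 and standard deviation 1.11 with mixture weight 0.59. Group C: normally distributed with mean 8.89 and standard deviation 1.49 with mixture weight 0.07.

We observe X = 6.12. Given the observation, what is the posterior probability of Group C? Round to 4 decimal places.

0.0207

By Bayes' theorem, P(k | x) = P(Z=k) f_k(x) / Σ_j P(Z=j) f_j(x).
Normal densities:
  L_A = (1/(0.44·√(2π)))·exp(−(6.12−6.70)²/(2·0.44²)) = 0.906687·exp(-0.86880) = 0.380313
  L_B = (1/(1.11·√(2π)))·exp(−(6.12−8.35)²/(2·1.11²)) = 0.359407·exp(-2.01806) = 0.04777
  L_C = (1/(1.49·√(2π)))·exp(−(6.12−8.89)²/(2·1.49²)) = 0.267746·exp(-1.72805) = 0.0475598
Weight by the priors:
  P(Z=A)·L_A = 0.34 × 0.380313 = 0.129307
  P(Z=B)·L_B = 0.59 × 0.04777 = 0.0281843
  P(Z=C)·L_C = 0.07 × 0.0475598 = 0.00332919
Denominator: 0.129307 + 0.0281843 + 0.00332919 = 0.16082
P(Group C | 6.12) = 0.00332919 / 0.16082 ≈ 0.0207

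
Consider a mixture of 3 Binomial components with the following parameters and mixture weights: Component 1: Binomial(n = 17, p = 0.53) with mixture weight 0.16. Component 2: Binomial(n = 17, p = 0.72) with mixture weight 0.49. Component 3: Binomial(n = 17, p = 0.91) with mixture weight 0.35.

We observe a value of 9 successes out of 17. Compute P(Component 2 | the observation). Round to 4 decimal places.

The responsibility of component k is π_k f_k(x) divided by Σ_j π_j f_j(x).
Component likelihoods at x = 9 successes out of 17:
  f_1 = C(17,9)·0.53^9·0.47^8 = 24310·0.00329976·0.00238113 = 0.191008
  f_2 = C(17,9)·0.72^9·0.28^8 = 24310·0.0519987·3.77802e-05 = 0.0477575
  f_3 = C(17,9)·0.91^9·0.09^8 = 24310·0.42793·4.30467e-09 = 4.47814e-05
Weight by the priors:
  π_1·f_1 = 0.16 × 0.191008 = 0.0305612
  π_2·f_2 = 0.49 × 0.0477575 = 0.0234012
  π_3·f_3 = 0.35 × 4.47814e-05 = 1.56735e-05
Marginal: 0.0305612 + 0.0234012 + 1.56735e-05 = 0.0539781
P(Component 2 | data) ≈ 0.4335

0.4335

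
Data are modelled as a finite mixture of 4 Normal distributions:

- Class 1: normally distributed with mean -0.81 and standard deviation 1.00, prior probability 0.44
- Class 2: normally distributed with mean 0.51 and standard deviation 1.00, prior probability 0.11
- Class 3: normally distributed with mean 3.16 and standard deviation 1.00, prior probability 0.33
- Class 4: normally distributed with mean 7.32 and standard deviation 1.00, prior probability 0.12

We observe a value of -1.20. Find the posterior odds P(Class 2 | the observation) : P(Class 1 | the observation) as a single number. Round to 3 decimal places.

Since P(k|x) ∝ π_k f_k(x), the posterior odds are π_i f_i(x) / (π_j f_j(x)).
Normal densities:
  L_1 = 0.369728
  L_2 = 0.0924591
  L_3 = 2.97186e-05
  L_4 = 6.88819e-17
Odds = (0.11/0.44) × (0.0924591/0.369728) = 0.25 × 0.250074 ≈ 0.063

0.063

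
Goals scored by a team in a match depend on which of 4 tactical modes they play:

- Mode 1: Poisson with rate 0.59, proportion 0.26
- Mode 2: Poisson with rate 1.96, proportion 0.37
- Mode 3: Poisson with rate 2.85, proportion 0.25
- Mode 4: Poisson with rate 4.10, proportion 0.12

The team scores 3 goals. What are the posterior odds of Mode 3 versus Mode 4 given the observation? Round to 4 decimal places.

Only the two components matter; the odds are (π_i f_i(x)) / (π_j f_j(x)).
Poisson probabilities:
  f_1 = e^(−0.59)·0.59^3/3! = 0.0189745
  f_2 = e^(−1.96)·1.96^3/3! = 0.176766
  f_3 = e^(−2.85)·2.85^3/3! = 0.223174
  f_4 = e^(−4.10)·4.10^3/3! = 0.190368
0.0557936 / 0.0228441 ≈ 2.4424

2.4424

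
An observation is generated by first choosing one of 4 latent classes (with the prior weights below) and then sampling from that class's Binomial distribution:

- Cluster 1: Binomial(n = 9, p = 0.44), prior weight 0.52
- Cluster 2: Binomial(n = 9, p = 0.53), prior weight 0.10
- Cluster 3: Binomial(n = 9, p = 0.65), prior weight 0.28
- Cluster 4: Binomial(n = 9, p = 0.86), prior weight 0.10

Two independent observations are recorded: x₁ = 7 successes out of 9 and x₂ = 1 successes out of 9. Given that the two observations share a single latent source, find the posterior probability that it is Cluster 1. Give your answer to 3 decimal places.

The responsibility of component k is π_k f_k(x) divided by Σ_j π_j f_j(x).
Since both observations come from the same component, the likelihood for component k is f_k(x₁)·f_k(x₂).
  p_1 = [0.0360452] × [0.0383001] = 0.00138053
  p_2 = [0.0934177] × [0.011358] = 0.00106104
  p_3 = [0.216188] × [0.00131735] = 0.000284795
  p_4 = [0.245498] × [1.14226e-06] = 2.80423e-07
Unnormalised posteriors:
  π_1·p_1 = 0.52 × 0.00138053 = 0.000717877
  π_2·p_2 = 0.10 × 0.00106104 = 0.000106104
  π_3·p_3 = 0.28 × 0.000284795 = 7.97426e-05
  π_4·p_4 = 0.10 × 2.80423e-07 = 2.80423e-08
Evidence: 0.000717877 + 0.000106104 + 7.97426e-05 + 2.80423e-08 = 0.000903751
Responsibility of Cluster 1: 0.000717877 / 0.000903751 ≈ 0.794

0.794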